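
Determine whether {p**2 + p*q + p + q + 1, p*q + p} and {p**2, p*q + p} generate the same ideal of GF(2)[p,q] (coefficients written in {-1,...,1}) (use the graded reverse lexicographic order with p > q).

No, the ideals differ.

Equality of ideals is decidable: compute both reduced Gröbner bases (unique for the ordering) and check whether they agree.
Buchberger on the first generating set:
f_1 = p**2 + p*q + p + q + 1, LT = p**2.
f_2 = p*q + p, LT = p*q.

S(f_1,f_2): lcm = p**2*q. S = p*q**2 + p**2 + p*q + q**2 + q.
  leading term p*q**2: subtract (q)·f_2 from p*q**2 + p**2 + p*q + q**2 + q → p**2 + q**2 + q
  leading term p**2: subtract (1)·f_1 from p**2 + q**2 + q → p*q + q**2 + p + 1
  leading term p*q: subtract (1)·f_2 from p*q + q**2 + p + 1 → q**2 + 1
  leading term q**2: no divisor's leading term divides it; move q**2 to the remainder.
  leading term 1: no divisor's leading term divides it; move 1 to the remainder.
  remainder q**2 + 1 ≠ 0; add g_3 = q**2 + 1 to the basis.

S(f_1,g_3): leading monomials are coprime, so the S-polynomial reduces to 0 (Buchberger's first criterion).
S(f_2,g_3): lcm = p*q**2. S = p*q + p.
  leading term p*q: subtract (1)·f_2 from p*q + p → 0
  remainder 0.

Every S-polynomial of the final basis reduces to 0, so we have a Gröbner basis.
Inter-reduce: drop elements whose leading term is divisible by another's, tail-reduce, and make monic.
Reduced Gröbner basis: {p**2 + q + 1, p*q + p, q**2 + 1}.

Buchberger on the second generating set:
h_1 = p**2, LT = p**2.
h_2 = p*q + p, LT = p*q.

S(h_1,h_2): lcm = p**2*q. S = p**2.
  leading term p**2: subtract (1)·h_1 from p**2 → 0
  remainder 0.

Every S-polynomial of the final basis reduces to 0, so we have a Gröbner basis.
Inter-reduce: drop elements whose leading term is divisible by another's, tail-reduce, and make monic.
Reduced Gröbner basis: {p**2, p*q + p}.

The bases are distinct; the ideals are different.
The same test decides containment: I ⊆ J iff every generator of I reduces to 0 modulo a Gröbner basis of J.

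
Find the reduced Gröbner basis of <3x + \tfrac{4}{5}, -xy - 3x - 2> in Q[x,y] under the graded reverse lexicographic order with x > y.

G = {x + \tfrac{4}{15}, y - \tfrac{9}{2}}

The reduced Gröbner basis is the canonical form of the ideal for this ordering.

f_1 = 3x + \tfrac{4}{5}, LT = x.
f_2 = -xy - 3x - 2, LT = xy.

S(f_1,f_2): lcm = xy. S = -3x + \tfrac{4}{15}y - 2.
  reduce S modulo (f_1, f_2):
  remainder \tfrac{4}{15}y - \tfrac{6}{5} ≠ 0; add g_3 = \tfrac{4}{15}y - \tfrac{6}{5} to the basis.

The other S-polynomials (S(f_1,g_3), S(f_2,g_3)) all reduce to 0 modulo the current basis, so we have a Gröbner basis.
Inter-reduce: drop elements whose leading term is divisible by another's, tail-reduce, and make monic.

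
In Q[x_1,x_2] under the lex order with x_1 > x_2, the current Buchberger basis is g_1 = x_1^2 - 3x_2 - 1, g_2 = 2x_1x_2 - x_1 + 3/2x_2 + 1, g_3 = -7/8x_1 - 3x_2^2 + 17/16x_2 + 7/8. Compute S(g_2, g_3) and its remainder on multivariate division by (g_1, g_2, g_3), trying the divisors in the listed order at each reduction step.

S(g_2, g_3) = -1/2x_1 - 24/7x_2^3 + 17/14x_2^2 + 7/4x_2 + 1/2; remainder on division = -24/7x_2^3 + 41/14x_2^2 + 8/7x_2.

lcm(LM(g_2), LM(g_3)) = x_1x_2.
S = (lcm/LT(g_2))·g_2 − (lcm/LT(g_3))·g_3 = -1/2x_1 - 24/7x_2^3 + 17/14x_2^2 + 7/4x_2 + 1/2.
Reduce S modulo (g_1, g_2, g_3) in that order:
  leading term x_1: subtract (4/7)·g_3 from -1/2x_1 - 24/7x_2^3 + 17/14x_2^2 + 7/4x_2 + 1/2 → -24/7x_2^3 + 41/14x_2^2 + 8/7x_2
  leading term x_2^3: no divisor's leading term divides it; move -24/7x_2^3 to the remainder.
  leading term x_2^2: no divisor's leading term divides it; move 41/14x_2^2 to the remainder.
  leading term x_2: no divisor's leading term divides it; move 8/7x_2 to the remainder.
The remainder -24/7x_2^3 + 41/14x_2^2 + 8/7x_2 is nonzero, so it would be added as the next basis element.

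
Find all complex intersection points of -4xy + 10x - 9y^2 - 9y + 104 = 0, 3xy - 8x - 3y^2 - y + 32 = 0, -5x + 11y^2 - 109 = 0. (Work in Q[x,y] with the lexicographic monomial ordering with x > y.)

{(-2, 3)}

Compute a lex Gröbner basis by Buchberger's algorithm.
f_1 = -4xy + 10x - 9y^2 - 9y + 104, LT = xy.
f_2 = 3xy - 8x - 3y^2 - y + 32, LT = xy.
f_3 = -5x + 11y^2 - 109, LT = x.

S(f_1,f_2): lcm = xy. S = 1/6x + 13/4y^2 + 31/12y - 110/3.
  leading term x: subtract (-1/30)·f_3 from 1/6x + 13/4y^2 + 31/12y - 110/3 → 217/60y^2 + 31/12y - 403/10
  leading term y^2: no divisor's leading term divides it; move 217/60y^2 to the remainder.
  leading term y: no divisor's leading term divides it; move 31/12y to the remainder.
  leading term 1: no divisor's leading term divides it; move -403/10 to the remainder.
  remainder 217/60y^2 + 31/12y - 403/10 ≠ 0; add h_4 = 217/60y^2 + 31/12y - 403/10 to the basis.

S(f_1,f_3): lcm = xy. S = -5/2x + 11/5y^3 + 9/4y^2 - 391/20y - 26.
  leading term x: subtract (1/2)·f_3 from -5/2x + 11/5y^3 + 9/4y^2 - 391/20y - 26 → 11/5y^3 - 13/4y^2 - 391/20y + 57/2
  leading term y^3: subtract (132/217y)·h_4 from 11/5y^3 - 13/4y^2 - 391/20y + 57/2 → -135/28y^2 + 139/28y + 57/2
  leading term y^2: subtract (-2025/1519)·h_4 from -135/28y^2 + 139/28y + 57/2 → 412/49y - 1236/49
  leading term y: no divisor's leading term divides it; move 412/49y to the remainder.
  leading term 1: no divisor's leading term divides it; move -1236/49 to the remainder.
  remainder 412/49y - 1236/49 ≠ 0; add h_5 = 412/49y - 1236/49 to the basis.

The other S-polynomials (S(f_2,f_3), S(f_1,h_4), S(f_2,h_4), S(f_3,h_4), S(f_1,h_5), S(f_2,h_5), S(f_3,h_5), S(h_4,h_5)) all reduce to 0 modulo the current basis, so we have a Gröbner basis.
Inter-reduce: drop elements whose leading term is divisible by another's, tail-reduce, and make monic.
Reduced Gröbner basis: {x + 2, y - 3}.

A lex Gröbner basis eliminates variables successively. Here y - 3 depends only on y, with roots {3}; lifting each root through the earlier basis elements recovers the full solutions.
  y = 3: the earlier basis element becomes x + 2 = 0, giving x = -2 — point (-2, 3).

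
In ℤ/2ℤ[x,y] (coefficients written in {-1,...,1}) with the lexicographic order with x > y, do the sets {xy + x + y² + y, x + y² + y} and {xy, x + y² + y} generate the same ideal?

For a fixed monomial order, each ideal has a unique reduced Gröbner basis; comparing bases decides equality.
Buchberger on the first generating set:
f_1 = xy + x + y² + y, LT = xy.
f_2 = x + y² + y, LT = x.

S(f_1,f_2): lcm = xy. S = x + y³ + y.
  leading term x: subtract (1)·f_2 from x + y³ + y → y³ + y²
  leading term y³: no divisor's leading term divides it; move y³ to the remainder.
  leading term y²: no divisor's leading term divides it; move y² to the remainder.
  remainder y³ + y² ≠ 0; add g_3 = y³ + y² to the basis.

The other S-polynomials (S(f_1,g_3), S(f_2,g_3)) all reduce to 0 modulo the current basis, so we have a Gröbner basis.
Inter-reduce: drop elements whose leading term is divisible by another's, tail-reduce, and make monic.
Reduced Gröbner basis: {x + y² + y, y³ + y²}.

Buchberger on the second generating set:
h_1 = xy, LT = xy.
h_2 = x + y² + y, LT = x.

S(h_1,h_2): lcm = xy. S = y³ + y².
  leading term y³: no divisor's leading term divides it; move y³ to the remainder.
  leading term y²: no divisor's leading term divides it; move y² to the remainder.
  remainder y³ + y² ≠ 0; add k_3 = y³ + y² to the basis.

The other S-polynomials (S(h_1,k_3), S(h_2,k_3)) all reduce to 0 modulo the current basis, so we have a Gröbner basis.
Inter-reduce: drop elements whose leading term is divisible by another's, tail-reduce, and make monic.
Reduced Gröbner basis: {x + y² + y, y³ + y²}.

These coincide, so the ideals are equal.
The choice of monomial ordering does not affect the verdict — as long as both bases are computed under the same ordering, their equality decides ideal equality.

Yes, the ideals are equal.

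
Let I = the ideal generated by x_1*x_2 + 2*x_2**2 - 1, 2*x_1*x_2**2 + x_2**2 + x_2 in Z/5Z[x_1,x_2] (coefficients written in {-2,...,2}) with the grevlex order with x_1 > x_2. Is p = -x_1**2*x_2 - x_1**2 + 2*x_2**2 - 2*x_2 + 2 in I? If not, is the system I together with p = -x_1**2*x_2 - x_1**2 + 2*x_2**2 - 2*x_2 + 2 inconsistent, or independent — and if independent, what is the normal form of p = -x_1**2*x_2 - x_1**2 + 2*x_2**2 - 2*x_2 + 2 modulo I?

-x_1**2*x_2 - x_1**2 + 2*x_2**2 - 2*x_2 + 2 lies in I (it reduces to 0).

First compute the reduced Gröbner basis of I by Buchberger's algorithm.
f_1 = x_1*x_2 + 2*x_2**2 - 1, LT = x_1*x_2.
f_2 = 2*x_1*x_2**2 + x_2**2 + x_2, LT = x_1*x_2**2.

S(f_1,f_2): lcm = x_1*x_2**2. S = 2*x_2**3 + 2*x_2**2 + x_2.
  leading term x_2**3: no divisor's leading term divides it; move 2*x_2**3 to the remainder.
  leading term x_2**2: no divisor's leading term divides it; move 2*x_2**2 to the remainder.
  leading term x_2: no divisor's leading term divides it; move x_2 to the remainder.
  remainder 2*x_2**3 + 2*x_2**2 + x_2 ≠ 0; add h_3 = 2*x_2**3 + 2*x_2**2 + x_2 to the basis.

S(f_1,h_3): lcm = x_1*x_2**3. S = 2*x_2**4 - x_1*x_2**2 + 2*x_1*x_2 - x_2**2.
  leading term x_2**4: subtract (x_2)·h_3 from 2*x_2**4 - x_1*x_2**2 + 2*x_1*x_2 - x_2**2 → -x_1*x_2**2 - 2*x_2**3 + 2*x_1*x_2 - 2*x_2**2
  leading term x_1*x_2**2: subtract (-x_2)·f_1 from -x_1*x_2**2 - 2*x_2**3 + 2*x_1*x_2 - 2*x_2**2 → 2*x_1*x_2 - 2*x_2**2 - x_2
  leading term x_1*x_2: subtract (2)·f_1 from 2*x_1*x_2 - 2*x_2**2 - x_2 → -x_2**2 - x_2 + 2
  leading term x_2**2: no divisor's leading term divides it; move -x_2**2 to the remainder.
  leading term x_2: no divisor's leading term divides it; move -x_2 to the remainder.
  leading term 1: no divisor's leading term divides it; move 2 to the remainder.
  remainder -x_2**2 - x_2 + 2 ≠ 0; add h_4 = -x_2**2 - x_2 + 2 to the basis.

S(f_1,h_4): lcm = x_1*x_2**2. S = 2*x_2**3 - x_1*x_2 + 2*x_1 - x_2.
  leading term x_2**3: subtract (1)·h_3 from 2*x_2**3 - x_1*x_2 + 2*x_1 - x_2 → -x_1*x_2 - 2*x_2**2 + 2*x_1 - 2*x_2
  leading term x_1*x_2: subtract (-1)·f_1 from -x_1*x_2 - 2*x_2**2 + 2*x_1 - 2*x_2 → 2*x_1 - 2*x_2 - 1
  leading term x_1: no divisor's leading term divides it; move 2*x_1 to the remainder.
  leading term x_2: no divisor's leading term divides it; move -2*x_2 to the remainder.
  leading term 1: no divisor's leading term divides it; move -1 to the remainder.
  remainder 2*x_1 - 2*x_2 - 1 ≠ 0; add h_5 = 2*x_1 - 2*x_2 - 1 to the basis.

The other S-polynomials (S(f_2,h_3), S(f_2,h_4), S(h_3,h_4), S(f_1,h_5), S(f_2,h_5), S(h_3,h_5), S(h_4,h_5)) all reduce to 0 modulo the current basis, so we have a Gröbner basis.
Inter-reduce: drop elements whose leading term is divisible by another's, tail-reduce, and make monic.
Reduced Gröbner basis: {x_2**2 + x_2 - 2, x_1 - x_2 + 2}.
Label its elements g_1 = x_2**2 + x_2 - 2, g_2 = x_1 - x_2 + 2.

Reduce p = -x_1**2*x_2 - x_1**2 + 2*x_2**2 - 2*x_2 + 2 modulo G:
  leading term x_1**2*x_2: subtract (-x_1*x_2)·g_2 from -x_1**2*x_2 - x_1**2 + 2*x_2**2 - 2*x_2 + 2 → -x_1*x_2**2 - x_1**2 + 2*x_1*x_2 + 2*x_2**2 - 2*x_2 + 2
  leading term x_1*x_2**2: subtract (-x_1)·g_1 from -x_1*x_2**2 - x_1**2 + 2*x_1*x_2 + 2*x_2**2 - 2*x_2 + 2 → -x_1**2 - 2*x_1*x_2 + 2*x_2**2 - 2*x_1 - 2*x_2 + 2
  leading term x_1**2: subtract (-x_1)·g_2 from -x_1**2 - 2*x_1*x_2 + 2*x_2**2 - 2*x_1 - 2*x_2 + 2 → 2*x_1*x_2 + 2*x_2**2 - 2*x_2 + 2
  leading term x_1*x_2: subtract (2*x_2)·g_2 from 2*x_1*x_2 + 2*x_2**2 - 2*x_2 + 2 → -x_2**2 - x_2 + 2
  leading term x_2**2: subtract (-1)·g_1 from -x_2**2 - x_2 + 2 → 0
  normal form = 0.
Since the normal form is 0, p ∈ I.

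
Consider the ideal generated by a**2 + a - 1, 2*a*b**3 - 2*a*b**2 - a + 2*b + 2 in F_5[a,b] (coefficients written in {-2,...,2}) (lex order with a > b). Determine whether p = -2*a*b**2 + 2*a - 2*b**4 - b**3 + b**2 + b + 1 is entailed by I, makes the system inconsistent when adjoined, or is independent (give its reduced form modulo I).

First compute the reduced Gröbner basis of I by Buchberger's algorithm.
f_1 = a**2 + a - 1, LT = a**2.
f_2 = 2*a*b**3 - 2*a*b**2 - a + 2*b + 2, LT = a*b**3.

S(f_1,f_2): lcm = a**2*b**3. S = a**2*b**2 - 2*a**2 + a*b**3 - a*b - a - b**3.
  reduce S modulo (f_1, f_2):
  remainder -a*b - a - b**3 + b**2 - b + 2 ≠ 0; add h_3 = -a*b - a - b**3 + b**2 - b + 2 to the basis.

S(f_2,h_3): lcm = a*b**3. S = -2*a*b**2 + 2*a - b**5 + b**4 - b**3 + 2*b**2 + b + 1.
  reduce S modulo (f_1, f_2, h_3):
  remainder -b**5 - 2*b**4 + b**2 ≠ 0; add h_4 = -b**5 - 2*b**4 + b**2 to the basis.

The other S-polynomials (S(f_1,h_3), S(f_1,h_4), S(f_2,h_4), S(h_3,h_4)) all reduce to 0 modulo the current basis, so we have a Gröbner basis.
Inter-reduce: drop elements whose leading term is divisible by another's, tail-reduce, and make monic.
Reduced Gröbner basis: {a**2 + a - 1, a*b + a + b**3 - b**2 + b - 2, b**5 + 2*b**4 - b**2}.
Label its elements g_1 = a**2 + a - 1, g_2 = a*b + a + b**3 - b**2 + b - 2, g_3 = b**5 + 2*b**4 - b**2.

Reduce p = -2*a*b**2 + 2*a - 2*b**4 - b**3 + b**2 + b + 1 modulo G:
  leading term a*b**2: subtract (-2*b)·g_2 from -2*a*b**2 + 2*a - 2*b**4 - b**3 + b**2 + b + 1 → 2*a*b + 2*a + 2*b**3 - 2*b**2 + 2*b + 1
  leading term a*b: subtract (2)·g_2 from 2*a*b + 2*a + 2*b**3 - 2*b**2 + 2*b + 1 → 0
  normal form = 0.
Since the normal form is 0, p ∈ I.

-2*a*b**2 + 2*a - 2*b**4 - b**3 + b**2 + b + 1 lies in I (it reduces to 0).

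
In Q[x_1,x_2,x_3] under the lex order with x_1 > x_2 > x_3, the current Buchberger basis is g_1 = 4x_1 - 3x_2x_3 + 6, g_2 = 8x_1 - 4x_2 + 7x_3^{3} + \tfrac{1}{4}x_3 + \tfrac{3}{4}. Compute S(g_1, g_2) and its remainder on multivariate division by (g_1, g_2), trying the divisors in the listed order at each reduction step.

lcm(LM(g_1), LM(g_2)) = x_1.
S = (lcm/LT(g_1))·g_1 − (lcm/LT(g_2))·g_2 = -\tfrac{3}{4}x_2x_3 + \tfrac{1}{2}x_2 - \tfrac{7}{8}x_3^{3} - \tfrac{1}{32}x_3 + \tfrac{45}{32}.
Reduce S modulo (g_1, g_2) in that order:
  leading term x_2x_3: no divisor's leading term divides it; move -\tfrac{3}{4}x_2x_3 to the remainder.
  leading term x_2: no divisor's leading term divides it; move \tfrac{1}{2}x_2 to the remainder.
  leading term x_3^{3}: no divisor's leading term divides it; move -\tfrac{7}{8}x_3^{3} to the remainder.
  leading term x_3: no divisor's leading term divides it; move -\tfrac{1}{32}x_3 to the remainder.
  leading term 1: no divisor's leading term divides it; move \tfrac{45}{32} to the remainder.
The remainder -\tfrac{3}{4}x_2x_3 + \tfrac{1}{2}x_2 - \tfrac{7}{8}x_3^{3} - \tfrac{1}{32}x_3 + \tfrac{45}{32} is nonzero, so it would be added as the next basis element.
An S-polynomial is built so that the two leading terms cancel; whether anything survives reduction is exactly the Gröbner-basis criterion.

S(g_1, g_2) = -\tfrac{3}{4}x_2x_3 + \tfrac{1}{2}x_2 - \tfrac{7}{8}x_3^{3} - \tfrac{1}{32}x_3 + \tfrac{45}{32}; remainder on division = -\tfrac{3}{4}x_2x_3 + \tfrac{1}{2}x_2 - \tfrac{7}{8}x_3^{3} - \tfrac{1}{32}x_3 + \tfrac{45}{32}.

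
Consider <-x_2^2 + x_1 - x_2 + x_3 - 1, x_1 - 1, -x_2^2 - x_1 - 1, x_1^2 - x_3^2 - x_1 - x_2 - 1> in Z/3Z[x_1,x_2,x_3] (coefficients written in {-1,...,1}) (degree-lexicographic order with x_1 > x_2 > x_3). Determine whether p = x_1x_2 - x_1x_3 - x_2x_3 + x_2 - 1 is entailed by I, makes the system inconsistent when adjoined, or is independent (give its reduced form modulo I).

x_1x_2 - x_1x_3 - x_2x_3 + x_2 - 1 lies in I (it reduces to 0).

First compute the reduced Gröbner basis of I by Buchberger's algorithm.
f_1 = -x_2^2 + x_1 - x_2 + x_3 - 1, LT = x_2^2.
f_2 = x_1 - 1, LT = x_1.
f_3 = -x_2^2 - x_1 - 1, LT = x_2^2.
f_4 = x_1^2 - x_3^2 - x_1 - x_2 - 1, LT = x_1^2.

S(f_1,f_3): lcm = x_2^2. S = x_1 + x_2 - x_3.
  leading term x_1: subtract (1)·f_2 from x_1 + x_2 - x_3 → x_2 - x_3 + 1
  leading term x_2: no divisor's leading term divides it; move x_2 to the remainder.
  leading term x_3: no divisor's leading term divides it; move -x_3 to the remainder.
  leading term 1: no divisor's leading term divides it; move 1 to the remainder.
  remainder x_2 - x_3 + 1 ≠ 0; add h_5 = x_2 - x_3 + 1 to the basis.

S(f_2,f_4): lcm = x_1^2. S = x_3^2 + x_2 + 1.
  leading term x_3^2: no divisor's leading term divides it; move x_3^2 to the remainder.
  leading term x_2: subtract (1)·h_5 from x_2 + 1 → x_3
  leading term x_3: no divisor's leading term divides it; move x_3 to the remainder.
  remainder x_3^2 + x_3 ≠ 0; add h_6 = x_3^2 + x_3 to the basis.

The other S-polynomials (S(f_1,f_2), S(f_1,f_4), S(f_2,f_3), S(f_3,f_4), S(f_1,h_5), S(f_2,h_5), S(f_3,h_5), S(f_4,h_5), S(f_1,h_6), S(f_2,h_6), S(f_3,h_6), S(f_4,h_6), S(h_5,h_6)) all reduce to 0 modulo the current basis, so we have a Gröbner basis.
Inter-reduce: drop elements whose leading term is divisible by another's, tail-reduce, and make monic.
Reduced Gröbner basis: {x_3^2 + x_3, x_1 - 1, x_2 - x_3 + 1}.
Label its elements g_1 = x_3^2 + x_3, g_2 = x_1 - 1, g_3 = x_2 - x_3 + 1.

Reduce p = x_1x_2 - x_1x_3 - x_2x_3 + x_2 - 1 modulo G:
  leading term x_1x_2: subtract (x_2)·g_2 from x_1x_2 - x_1x_3 - x_2x_3 + x_2 - 1 → -x_1x_3 - x_2x_3 - x_2 - 1
  leading term x_1x_3: subtract (-x_3)·g_2 from -x_1x_3 - x_2x_3 - x_2 - 1 → -x_2x_3 - x_2 - x_3 - 1
  leading term x_2x_3: subtract (-x_3)·g_3 from -x_2x_3 - x_2 - x_3 - 1 → -x_3^2 - x_2 - 1
  leading term x_3^2: subtract (-1)·g_1 from -x_3^2 - x_2 - 1 → -x_2 + x_3 - 1
  leading term x_2: subtract (-1)·g_3 from -x_2 + x_3 - 1 → 0
  normal form = 0.
Since the normal form is 0, p ∈ I.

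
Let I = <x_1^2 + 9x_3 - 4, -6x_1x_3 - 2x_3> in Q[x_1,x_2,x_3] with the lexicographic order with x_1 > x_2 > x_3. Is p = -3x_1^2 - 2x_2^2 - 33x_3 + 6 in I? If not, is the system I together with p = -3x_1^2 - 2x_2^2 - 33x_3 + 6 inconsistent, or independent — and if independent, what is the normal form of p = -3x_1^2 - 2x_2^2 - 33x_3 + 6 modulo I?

First compute the reduced Gröbner basis of I by Buchberger's algorithm.
f_1 = x_1^2 + 9x_3 - 4, LT = x_1^2.
f_2 = -6x_1x_3 - 2x_3, LT = x_1x_3.

S(f_1,f_2): lcm = x_1^2x_3. S = -1/3x_1x_3 + 9x_3^2 - 4x_3.
  leading term x_1x_3: subtract (1/18)·f_2 from -1/3x_1x_3 + 9x_3^2 - 4x_3 → 9x_3^2 - 35/9x_3
  leading term x_3^2: no divisor's leading term divides it; move 9x_3^2 to the remainder.
  leading term x_3: no divisor's leading term divides it; move -35/9x_3 to the remainder.
  remainder 9x_3^2 - 35/9x_3 ≠ 0; add h_3 = 9x_3^2 - 35/9x_3 to the basis.

The other S-polynomials (S(f_1,h_3), S(f_2,h_3)) all reduce to 0 modulo the current basis, so we have a Gröbner basis.
Inter-reduce: drop elements whose leading term is divisible by another's, tail-reduce, and make monic.
Reduced Gröbner basis: {x_1^2 + 9x_3 - 4, x_1x_3 + 1/3x_3, x_3^2 - 35/81x_3}.
Label its elements g_1 = x_1^2 + 9x_3 - 4, g_2 = x_1x_3 + 1/3x_3, g_3 = x_3^2 - 35/81x_3.

Reduce p = -3x_1^2 - 2x_2^2 - 33x_3 + 6 modulo G:
  leading term x_1^2: subtract (-3)·g_1 from -3x_1^2 - 2x_2^2 - 33x_3 + 6 → -2x_2^2 - 6x_3 - 6
  leading term x_2^2: no divisor's leading term divides it; move -2x_2^2 to the remainder.
  leading term x_3: no divisor's leading term divides it; move -6x_3 to the remainder.
  leading term 1: no divisor's leading term divides it; move -6 to the remainder.
  normal form = -2x_2^2 - 6x_3 - 6.
The normal form is nonzero, so p ∉ I. Since p minus its normal form lies in I, I + (p) = I + (r) where r = -2x_2^2 - 6x_3 - 6; decide whether this ideal is the whole ring.
Run Buchberger on G together with r (pairs among the g_i already reduce to 0 since G is a Gröbner basis):
g_1 = x_1^2 + 9x_3 - 4, LT = x_1^2.
g_2 = x_1x_3 + 1/3x_3, LT = x_1x_3.
g_3 = x_3^2 - 35/81x_3, LT = x_3^2.
r = -2x_2^2 - 6x_3 - 6, LT = x_2^2.

The S-polynomials (S(g_1,g_2), S(g_1,g_3), S(g_1,r), S(g_2,g_3), S(g_2,r), S(g_3,r)) all reduce to 0 modulo the current basis, so we have a Gröbner basis.
Inter-reduce: drop elements whose leading term is divisible by another's, tail-reduce, and make monic.
Reduced Gröbner basis: {x_1^2 + 9x_3 - 4, x_1x_3 + 1/3x_3, x_2^2 + 3x_3 + 3, x_3^2 - 35/81x_3}.
The reduced Gröbner basis of I + (p) is {x_1^2 + 9x_3 - 4, x_1x_3 + 1/3x_3, x_2^2 + 3x_3 + 3, x_3^2 - 35/81x_3} ≠ {1}, a proper ideal, so the enlarged system stays consistent: p is independent of I, with normal form -2x_2^2 - 6x_3 - 6.

The remainder on division by a Gröbner basis is unique — it is the normal form.

-3x_1^2 - 2x_2^2 - 33x_3 + 6 is independent of I; its normal form modulo I is -2x_2^2 - 6x_3 - 6.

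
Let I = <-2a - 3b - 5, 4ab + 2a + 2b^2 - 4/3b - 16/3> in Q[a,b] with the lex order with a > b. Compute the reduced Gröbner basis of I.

f_1 = -2a - 3b - 5, LT = a.
f_2 = 4ab + 2a + 2b^2 - 4/3b - 16/3, LT = ab.

S(f_1,f_2): lcm = ab. S = -1/2a + b^2 + 17/6b + 4/3.
  leading term a: subtract (1/4)·f_1 from -1/2a + b^2 + 17/6b + 4/3 → b^2 + 43/12b + 31/12
  leading term b^2: no divisor's leading term divides it; move b^2 to the remainder.
  leading term b: no divisor's leading term divides it; move 43/12b to the remainder.
  leading term 1: no divisor's leading term divides it; move 31/12 to the remainder.
  remainder b^2 + 43/12b + 31/12 ≠ 0; add g_3 = b^2 + 43/12b + 31/12 to the basis.

S(f_1,g_3): leading monomials are coprime, so the S-polynomial reduces to 0 (Buchberger's first criterion).
S(f_2,g_3): lcm = ab^2. S = -37/12ab - 31/12a + 1/2b^3 - 1/3b^2 - 4/3b.
  leading term ab: subtract (37/24b)·f_1 from -37/12ab - 31/12a + 1/2b^3 - 1/3b^2 - 4/3b → -31/12a + 1/2b^3 + 103/24b^2 + 51/8b
  leading term a: subtract (31/24)·f_1 from -31/12a + 1/2b^3 + 103/24b^2 + 51/8b → 1/2b^3 + 103/24b^2 + 41/4b + 155/24
  leading term b^3: subtract (1/2b)·g_3 from 1/2b^3 + 103/24b^2 + 41/4b + 155/24 → 5/2b^2 + 215/24b + 155/24
  leading term b^2: subtract (5/2)·g_3 from 5/2b^2 + 215/24b + 155/24 → 0
  remainder 0.

Every S-polynomial of the final basis reduces to 0, so we have a Gröbner basis.
Inter-reduce: drop elements whose leading term is divisible by another's, tail-reduce, and make monic.

G = {a + 3/2b + 5/2, b^2 + 43/12b + 31/12}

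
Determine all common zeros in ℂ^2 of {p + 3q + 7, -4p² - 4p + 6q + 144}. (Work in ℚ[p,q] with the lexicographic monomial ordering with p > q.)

Compute a lex Gröbner basis by Buchberger's algorithm.
f_1 = p + 3q + 7, LT = p.
f_2 = -4p² - 4p + 6q + 144, LT = p².

S(f_1,f_2): lcm = p². S = 3pq + 6p + 3/2q + 36.
  leading term pq: subtract (3q)·f_1 from 3pq + 6p + 3/2q + 36 → 6p - 9q² - 39/2q + 36
  leading term p: subtract (6)·f_1 from 6p - 9q² - 39/2q + 36 → -9q² - 75/2q - 6
  leading term q²: no divisor's leading term divides it; move -9q² to the remainder.
  leading term q: no divisor's leading term divides it; move -75/2q to the remainder.
  leading term 1: no divisor's leading term divides it; move -6 to the remainder.
  remainder -9q² - 75/2q - 6 ≠ 0; add h_3 = -9q² - 75/2q - 6 to the basis.

The other S-polynomials (S(f_1,h_3), S(f_2,h_3)) all reduce to 0 modulo the current basis, so we have a Gröbner basis.
Inter-reduce: drop elements whose leading term is divisible by another's, tail-reduce, and make monic.
Reduced Gröbner basis: {p + 3q + 7, q² + 25/6q + ⅔}.

Elimination: the polynomial q² + 25/6q + ⅔ lies in the elimination ideal for q, so q ∈ {-4, -1/6}. For each such q, the remaining basis elements (now univariate) give the rest of the solution.
  q = -4: the earlier basis element becomes p - 5 = 0, giving p = 5 — point (5, -4).
  q = -1/6: the earlier basis element becomes p + 13/2 = 0, giving p = -13/2 — point (-13/2, -1/6).

{(5, -4), (-13/2, -1/6)}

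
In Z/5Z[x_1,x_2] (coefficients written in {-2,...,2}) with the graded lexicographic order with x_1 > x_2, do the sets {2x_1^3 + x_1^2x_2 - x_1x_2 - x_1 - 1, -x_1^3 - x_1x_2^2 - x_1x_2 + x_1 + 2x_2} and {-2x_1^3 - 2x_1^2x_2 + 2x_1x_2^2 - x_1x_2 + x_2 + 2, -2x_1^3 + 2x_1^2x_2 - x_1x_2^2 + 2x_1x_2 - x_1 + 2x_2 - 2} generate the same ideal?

Yes, the ideals are equal.

Since reduced Gröbner bases are canonical representatives of ideals under a given ordering, it suffices to compute and compare them.
Buchberger on the first generating set:
f_1 = 2x_1^3 + x_1^2x_2 - x_1x_2 - x_1 - 1, LT = x_1^3.
f_2 = -x_1^3 - x_1x_2^2 - x_1x_2 + x_1 + 2x_2, LT = x_1^3.

S(f_1,f_2): lcm = x_1^3. S = -2x_1^2x_2 - x_1x_2^2 + x_1x_2 - 2x_1 + 2x_2 + 2.
  reduce S modulo (f_1, f_2):
  remainder -2x_1^2x_2 - x_1x_2^2 + x_1x_2 - 2x_1 + 2x_2 + 2 ≠ 0; add g_3 = -2x_1^2x_2 - x_1x_2^2 + x_1x_2 - 2x_1 + 2x_2 + 2 to the basis.

S(f_1,g_3): lcm = x_1^3x_2. S = -2x_1^2x_2 + 2x_1x_2^2 - x_1^2 - 2x_1x_2 + x_1 + 2x_2.
  reduce S modulo (f_1, f_2, g_3):
  remainder -2x_1x_2^2 - x_1^2 + 2x_1x_2 - 2x_1 - 2 ≠ 0; add g_4 = -2x_1x_2^2 - x_1^2 + 2x_1x_2 - 2x_1 - 2 to the basis.

S(f_1,g_4): lcm = x_1^3x_2^2. S = -2x_1^2x_2^3 + 2x_1^4 + x_1^3x_2 + 2x_1x_2^3 - x_1^3 + 2x_1x_2^2 - x_1^2 + 2x_2^2.
  reduce S modulo (f_1, f_2, g_3, g_4):
  remainder -2x_2^3 - x_1^2 - x_1x_2 + x_2^2 + 2x_2 + 1 ≠ 0; add g_5 = -2x_2^3 - x_1^2 - x_1x_2 + x_2^2 + 2x_2 + 1 to the basis.

S(g_3,g_4): lcm = x_1^2x_2^2. S = -2x_1x_2^3 + 2x_1^3 + x_1^2x_2 + 2x_1x_2^2 - x_1^2 + x_1x_2 - x_2^2 - x_1 - x_2.
  reduce S modulo (f_1, f_2, g_3, g_4, g_5):
  remainder -2x_1^2 - x_1x_2 - x_2^2 + 2x_1 + 2x_2 ≠ 0; add g_6 = -2x_1^2 - x_1x_2 - x_2^2 + 2x_1 + 2x_2 to the basis.

The other S-polynomials (S(f_2,g_3), S(f_2,g_4), S(f_1,g_5), S(f_2,g_5), S(g_3,g_5), S(g_4,g_5), S(f_1,g_6), S(f_2,g_6), S(g_3,g_6), S(g_4,g_6), S(g_5,g_6)) all reduce to 0 modulo the current basis, so we have a Gröbner basis.
Inter-reduce: drop elements whose leading term is divisible by another's, tail-reduce, and make monic.
Reduced Gröbner basis: {x_1x_2^2 + x_2^2 - x_1 - 2x_2 + 1, x_2^3 - x_1x_2 - 2x_2^2 - 2x_1 + 2x_2 + 2, x_1^2 - 2x_1x_2 - 2x_2^2 - x_1 - x_2}.

Buchberger on the second generating set:
h_1 = -2x_1^3 - 2x_1^2x_2 + 2x_1x_2^2 - x_1x_2 + x_2 + 2, LT = x_1^3.
h_2 = -2x_1^3 + 2x_1^2x_2 - x_1x_2^2 + 2x_1x_2 - x_1 + 2x_2 - 2, LT = x_1^3.

S(h_1,h_2): lcm = x_1^3. S = 2x_1^2x_2 + x_1x_2^2 - x_1x_2 + 2x_1 - 2x_2 - 2.
  reduce S modulo (h_1, h_2):
  remainder 2x_1^2x_2 + x_1x_2^2 - x_1x_2 + 2x_1 - 2x_2 - 2 ≠ 0; add k_3 = 2x_1^2x_2 + x_1x_2^2 - x_1x_2 + 2x_1 - 2x_2 - 2 to the basis.

S(h_1,k_3): lcm = x_1^3x_2. S = -2x_1^2x_2^2 - x_1x_2^3 - 2x_1^2x_2 - 2x_1x_2^2 - x_1^2 + x_1x_2 + 2x_2^2 + x_1 - x_2.
  reduce S modulo (h_1, h_2, k_3):
  remainder -2x_1x_2^2 - x_1^2 + 2x_1x_2 - 2x_1 - 2 ≠ 0; add k_4 = -2x_1x_2^2 - x_1^2 + 2x_1x_2 - 2x_1 - 2 to the basis.

S(h_1,k_4): lcm = x_1^3x_2^2. S = x_1^2x_2^3 - x_1x_2^4 + 2x_1^4 + x_1^3x_2 - 2x_1x_2^3 - x_1^3 + 2x_2^3 - x_1^2 - x_2^2.
  reduce S modulo (h_1, h_2, k_3, k_4):
  remainder -2x_2^3 - x_1^2 - x_1x_2 + x_2^2 + 2x_2 + 1 ≠ 0; add k_5 = -2x_2^3 - x_1^2 - x_1x_2 + x_2^2 + 2x_2 + 1 to the basis.

S(k_3,k_4): lcm = x_1^2x_2^2. S = -2x_1x_2^3 + 2x_1^3 + x_1^2x_2 + 2x_1x_2^2 - x_1^2 + x_1x_2 - x_2^2 - x_1 - x_2.
  reduce S modulo (h_1, h_2, k_3, k_4, k_5):
  remainder -2x_1^2 - x_1x_2 - x_2^2 + 2x_1 + 2x_2 ≠ 0; add k_6 = -2x_1^2 - x_1x_2 - x_2^2 + 2x_1 + 2x_2 to the basis.

The other S-polynomials (S(h_2,k_3), S(h_2,k_4), S(h_1,k_5), S(h_2,k_5), S(k_3,k_5), S(k_4,k_5), S(h_1,k_6), S(h_2,k_6), S(k_3,k_6), S(k_4,k_6), S(k_5,k_6)) all reduce to 0 modulo the current basis, so we have a Gröbner basis.
Inter-reduce: drop elements whose leading term is divisible by another's, tail-reduce, and make monic.
Reduced Gröbner basis: {x_1x_2^2 + x_2^2 - x_1 - 2x_2 + 1, x_2^3 - x_1x_2 - 2x_2^2 - 2x_1 + 2x_2 + 2, x_1^2 - 2x_1x_2 - 2x_2^2 - x_1 - x_2}.

The two bases agree; hence the ideals are identical.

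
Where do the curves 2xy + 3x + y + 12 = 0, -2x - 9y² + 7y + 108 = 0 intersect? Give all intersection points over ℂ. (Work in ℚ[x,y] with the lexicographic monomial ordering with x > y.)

{(3, -3), (277/16 + 3*sqrt(10033)/16, 41/36 - sqrt(10033)/36), (277/16 - 3*sqrt(10033)/16, 41/36 + sqrt(10033)/36)}

Compute a lex Gröbner basis by Buchberger's algorithm.
f_1 = 2xy + 3x + y + 12, LT = xy.
f_2 = -2x - 9y² + 7y + 108, LT = x.

S(f_1,f_2): lcm = xy. S = 3/2x - 9/2y³ + 7/2y² + 109/2y + 6.
  leading term x: subtract (-¾)·f_2 from 3/2x - 9/2y³ + 7/2y² + 109/2y + 6 → -9/2y³ - 13/4y² + 239/4y + 87
  leading term y³: no divisor's leading term divides it; move -9/2y³ to the remainder.
  leading term y²: no divisor's leading term divides it; move -13/4y² to the remainder.
  leading term y: no divisor's leading term divides it; move 239/4y to the remainder.
  leading term 1: no divisor's leading term divides it; move 87 to the remainder.
  remainder -9/2y³ - 13/4y² + 239/4y + 87 ≠ 0; add h_3 = -9/2y³ - 13/4y² + 239/4y + 87 to the basis.

S(f_1,h_3): lcm = xy³. S = 7/9xy² + 239/18xy + 58/3x + ½y³ + 6y².
  leading term xy²: subtract (7/18y)·f_1 from 7/9xy² + 239/18xy + 58/3x + ½y³ + 6y² → 109/9xy + 58/3x + ½y³ + 101/18y² - 14/3y
  leading term xy: subtract (109/18)·f_1 from 109/9xy + 58/3x + ½y³ + 101/18y² - 14/3y → 7/6x + ½y³ + 101/18y² - 193/18y - 218/3
  leading term x: subtract (-7/12)·f_2 from 7/6x + ½y³ + 101/18y² - 193/18y - 218/3 → ½y³ + 13/36y² - 239/36y - 29/3
  leading term y³: subtract (-1/9)·h_3 from ½y³ + 13/36y² - 239/36y - 29/3 → 0
  remainder 0.

S(f_2,h_3): leading monomials are coprime, so the S-polynomial reduces to 0 (Buchberger's first criterion).
Every S-polynomial of the final basis reduces to 0, so we have a Gröbner basis.
Inter-reduce: drop elements whose leading term is divisible by another's, tail-reduce, and make monic.
Reduced Gröbner basis: {x + 9/2y² - 7/2y - 54, y³ + 13/18y² - 239/18y - 58/3}.

From the last basis element, y³ + 13/18y² - 239/18y - 58/3 = 0, so y takes values in {-3, 41/36 - sqrt(10033)/36, 41/36 + sqrt(10033)/36}. Each choice, substituted upward through the basis, yields the corresponding point(s) of the solution set.
  y = -3: the earlier basis element becomes x - 3 = 0, giving x = 3 — point (3, -3).
  y = 41/36 - sqrt(10033)/36: the earlier basis element becomes x - 3*sqrt(10033)/16 - 277/16 = 0, giving x = 277/16 + 3*sqrt(10033)/16 — point (277/16 + 3*sqrt(10033)/16, 41/36 - sqrt(10033)/36).
  y = 41/36 + sqrt(10033)/36: the earlier basis element becomes x - 277/16 + 3*sqrt(10033)/16 = 0, giving x = 277/16 - 3*sqrt(10033)/16 — point (277/16 - 3*sqrt(10033)/16, 41/36 + sqrt(10033)/36).
Each listed point satisfies every original equation (direct substitution).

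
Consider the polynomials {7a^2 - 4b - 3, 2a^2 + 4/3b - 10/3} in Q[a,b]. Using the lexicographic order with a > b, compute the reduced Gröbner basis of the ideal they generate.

f_1 = 7a^2 - 4b - 3, LT = a^2.
f_2 = 2a^2 + 4/3b - 10/3, LT = a^2.

S(f_1,f_2): lcm = a^2. S = -26/21b + 26/21.
  leading term b: no divisor's leading term divides it; move -26/21b to the remainder.
  leading term 1: no divisor's leading term divides it; move 26/21 to the remainder.
  remainder -26/21b + 26/21 ≠ 0; add g_3 = -26/21b + 26/21 to the basis.

S(f_1,g_3): leading monomials are coprime, so the S-polynomial reduces to 0 (Buchberger's first criterion).
S(f_2,g_3): leading monomials are coprime, so the S-polynomial reduces to 0 (Buchberger's first criterion).
Every S-polynomial of the final basis reduces to 0, so we have a Gröbner basis.
Inter-reduce: drop elements whose leading term is divisible by another's, tail-reduce, and make monic.

G = {a^2 - 1, b - 1}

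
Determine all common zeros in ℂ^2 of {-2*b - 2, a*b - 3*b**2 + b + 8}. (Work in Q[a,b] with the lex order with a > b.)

{(4, -1)}

Compute a lex Gröbner basis by Buchberger's algorithm.
f_1 = -2*b - 2, LT = b.
f_2 = a*b - 3*b**2 + b + 8, LT = a*b.

S(f_1,f_2): lcm = a*b. S = a + 3*b**2 - b - 8.
  reduce S modulo (f_1, f_2):
  remainder a - 4 ≠ 0; add h_3 = a - 4 to the basis.

The other S-polynomials (S(f_1,h_3), S(f_2,h_3)) all reduce to 0 modulo the current basis, so we have a Gröbner basis.
Inter-reduce: drop elements whose leading term is divisible by another's, tail-reduce, and make monic.
Reduced Gröbner basis: {a - 4, b + 1}.

Since the basis is lex-ordered, b + 1 is univariate in b. Its roots are {-1}. Back-substituting each root into the other basis elements fixes the other coordinates.
  b = -1: the earlier basis element becomes a - 4 = 0, giving a = 4 — point (4, -1).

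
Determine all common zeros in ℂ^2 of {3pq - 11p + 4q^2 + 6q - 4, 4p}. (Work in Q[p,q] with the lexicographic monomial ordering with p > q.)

Compute a lex Gröbner basis by Buchberger's algorithm.
f_1 = 3pq - 11p + 4q^2 + 6q - 4, LT = pq.
f_2 = 4p, LT = p.

S(f_1,f_2): lcm = pq. S = -11/3p + 4/3q^2 + 2q - 4/3.
  reduce S modulo (f_1, f_2):
  remainder 4/3q^2 + 2q - 4/3 ≠ 0; add h_3 = 4/3q^2 + 2q - 4/3 to the basis.

The other S-polynomials (S(f_1,h_3), S(f_2,h_3)) all reduce to 0 modulo the current basis, so we have a Gröbner basis.
Inter-reduce: drop elements whose leading term is divisible by another's, tail-reduce, and make monic.
Reduced Gröbner basis: {p, q^2 + 3/2q - 1}.

Elimination: the polynomial q^2 + 3/2q - 1 lies in the elimination ideal for q, so q ∈ {-2, 1/2}. For each such q, the remaining basis elements (now univariate) give the rest of the solution.
  q = -2: the earlier basis element becomes p = 0, giving p = 0 — point (0, -2).
  q = 1/2: the earlier basis element becomes p = 0, giving p = 0 — point (0, 1/2).

{(0, -2), (0, 1/2)}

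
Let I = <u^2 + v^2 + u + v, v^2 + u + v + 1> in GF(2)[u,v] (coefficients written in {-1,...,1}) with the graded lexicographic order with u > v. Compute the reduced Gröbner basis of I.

G = {u^2 + 1, v^2 + u + v + 1}

This is the nonlinear analogue of row-reducing a linear system.

f_1 = u^2 + v^2 + u + v, LT = u^2.
f_2 = v^2 + u + v + 1, LT = v^2.

The S-polynomials (S(f_1,f_2)) all reduce to 0 modulo the current basis, so we have a Gröbner basis.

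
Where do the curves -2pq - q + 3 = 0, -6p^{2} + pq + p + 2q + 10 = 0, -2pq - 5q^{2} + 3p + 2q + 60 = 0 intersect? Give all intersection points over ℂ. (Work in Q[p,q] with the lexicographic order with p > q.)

Compute a lex Gröbner basis by Buchberger's algorithm.
f_1 = -2pq - q + 3, LT = pq.
f_2 = -6p^{2} + pq + p + 2q + 10, LT = p^{2}.
f_3 = -2pq + 3p - 5q^{2} + 2q + 60, LT = pq.

S(f_1,f_2): lcm = p^{2}q. S = \tfrac{1}{6}pq^{2} + \tfrac{2}{3}pq - \tfrac{3}{2}p + \tfrac{1}{3}q^{2} + \tfrac{5}{3}q.
  leading term pq^{2}: subtract (-\tfrac{1}{12}q)·f_1 from \tfrac{1}{6}pq^{2} + \tfrac{2}{3}pq - \tfrac{3}{2}p + \tfrac{1}{3}q^{2} + \tfrac{5}{3}q → \tfrac{2}{3}pq - \tfrac{3}{2}p + \tfrac{1}{4}q^{2} + \tfrac{23}{12}q
  leading term pq: subtract (-\tfrac{1}{3})·f_1 from \tfrac{2}{3}pq - \tfrac{3}{2}p + \tfrac{1}{4}q^{2} + \tfrac{23}{12}q → -\tfrac{3}{2}p + \tfrac{1}{4}q^{2} + \tfrac{19}{12}q + 1
  leading term p: no divisor's leading term divides it; move -\tfrac{3}{2}p to the remainder.
  leading term q^{2}: no divisor's leading term divides it; move \tfrac{1}{4}q^{2} to the remainder.
  leading term q: no divisor's leading term divides it; move \tfrac{19}{12}q to the remainder.
  leading term 1: no divisor's leading term divides it; move 1 to the remainder.
  remainder -\tfrac{3}{2}p + \tfrac{1}{4}q^{2} + \tfrac{19}{12}q + 1 ≠ 0; add h_4 = -\tfrac{3}{2}p + \tfrac{1}{4}q^{2} + \tfrac{19}{12}q + 1 to the basis.

S(f_1,f_3): lcm = pq. S = \tfrac{3}{2}p - \tfrac{5}{2}q^{2} + \tfrac{3}{2}q + \tfrac{57}{2}.
  leading term p: subtract (-1)·h_4 from \tfrac{3}{2}p - \tfrac{5}{2}q^{2} + \tfrac{3}{2}q + \tfrac{57}{2} → -\tfrac{9}{4}q^{2} + \tfrac{37}{12}q + \tfrac{59}{2}
  leading term q^{2}: no divisor's leading term divides it; move -\tfrac{9}{4}q^{2} to the remainder.
  leading term q: no divisor's leading term divides it; move \tfrac{37}{12}q to the remainder.
  leading term 1: no divisor's leading term divides it; move \tfrac{59}{2} to the remainder.
  remainder -\tfrac{9}{4}q^{2} + \tfrac{37}{12}q + \tfrac{59}{2} ≠ 0; add h_5 = -\tfrac{9}{4}q^{2} + \tfrac{37}{12}q + \tfrac{59}{2} to the basis.

S(f_2,f_3): lcm = p^{2}q. S = \tfrac{3}{2}p^{2} - \tfrac{8}{3}pq^{2} + \tfrac{5}{6}pq + 30p - \tfrac{1}{3}q^{2} - \tfrac{5}{3}q.
  leading term p^{2}: subtract (-\tfrac{1}{4})·f_2 from \tfrac{3}{2}p^{2} - \tfrac{8}{3}pq^{2} + \tfrac{5}{6}pq + 30p - \tfrac{1}{3}q^{2} - \tfrac{5}{3}q → -\tfrac{8}{3}pq^{2} + \tfrac{13}{12}pq + \tfrac{121}{4}p - \tfrac{1}{3}q^{2} - \tfrac{7}{6}q + \tfrac{5}{2}
  leading term pq^{2}: subtract (\tfrac{4}{3}q)·f_1 from -\tfrac{8}{3}pq^{2} + \tfrac{13}{12}pq + \tfrac{121}{4}p - \tfrac{1}{3}q^{2} - \tfrac{7}{6}q + \tfrac{5}{2} → \tfrac{13}{12}pq + \tfrac{121}{4}p + q^{2} - \tfrac{31}{6}q + \tfrac{5}{2}
  leading term pq: subtract (-\tfrac{13}{24})·f_1 from \tfrac{13}{12}pq + \tfrac{121}{4}p + q^{2} - \tfrac{31}{6}q + \tfrac{5}{2} → \tfrac{121}{4}p + q^{2} - \tfrac{137}{24}q + \tfrac{33}{8}
  leading term p: subtract (-\tfrac{121}{6})·h_4 from \tfrac{121}{4}p + q^{2} - \tfrac{137}{24}q + \tfrac{33}{8} → \tfrac{145}{24}q^{2} + \tfrac{236}{9}q + \tfrac{583}{24}
  leading term q^{2}: subtract (-\tfrac{145}{54})·h_5 from \tfrac{145}{24}q^{2} + \tfrac{236}{9}q + \tfrac{583}{24} → \tfrac{22357}{648}q + \tfrac{22357}{216}
  leading term q: no divisor's leading term divides it; move \tfrac{22357}{648}q to the remainder.
  leading term 1: no divisor's leading term divides it; move \tfrac{22357}{216} to the remainder.
  remainder \tfrac{22357}{648}q + \tfrac{22357}{216} ≠ 0; add h_6 = \tfrac{22357}{648}q + \tfrac{22357}{216} to the basis.

The other S-polynomials (S(f_1,h_4), S(f_2,h_4), S(f_3,h_4), S(f_1,h_5), S(f_2,h_5), S(f_3,h_5), S(h_4,h_5), S(f_1,h_6), S(f_2,h_6), S(f_3,h_6), S(h_4,h_6), S(h_5,h_6)) all reduce to 0 modulo the current basis, so we have a Gröbner basis.
Inter-reduce: drop elements whose leading term is divisible by another's, tail-reduce, and make monic.
Reduced Gröbner basis: {p + 1, q + 3}.

Since the basis is lex-ordered, q + 3 is univariate in q. Its roots are {-3}. Back-substituting each root into the other basis elements fixes the other coordinates.
  q = -3: the earlier basis element becomes p + 1 = 0, giving p = -1 — point (-1, -3).
A lex Gröbner basis triangularizes the system, enabling back-substitution.

{(-1, -3)}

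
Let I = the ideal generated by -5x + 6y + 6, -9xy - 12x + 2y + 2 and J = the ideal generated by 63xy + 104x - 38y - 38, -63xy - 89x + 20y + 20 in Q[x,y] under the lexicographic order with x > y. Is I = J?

Two ideals are equal iff their reduced Gröbner bases coincide (the reduced basis is unique for a fixed ordering).
Buchberger on the first generating set:
f_1 = -5x + 6y + 6, LT = x.
f_2 = -9xy - 12x + 2y + 2, LT = xy.

S(f_1,f_2): lcm = xy. S = -\tfrac{4}{3}x - \tfrac{6}{5}y^{2} - \tfrac{44}{45}y + \tfrac{2}{9}.
  leading term x: subtract (\tfrac{4}{15})·f_1 from -\tfrac{4}{3}x - \tfrac{6}{5}y^{2} - \tfrac{44}{45}y + \tfrac{2}{9} → -\tfrac{6}{5}y^{2} - \tfrac{116}{45}y - \tfrac{62}{45}
  leading term y^{2}: no divisor's leading term divides it; move -\tfrac{6}{5}y^{2} to the remainder.
  leading term y: no divisor's leading term divides it; move -\tfrac{116}{45}y to the remainder.
  leading term 1: no divisor's leading term divides it; move -\tfrac{62}{45} to the remainder.
  remainder -\tfrac{6}{5}y^{2} - \tfrac{116}{45}y - \tfrac{62}{45} ≠ 0; add g_3 = -\tfrac{6}{5}y^{2} - \tfrac{116}{45}y - \tfrac{62}{45} to the basis.

The other S-polynomials (S(f_1,g_3), S(f_2,g_3)) all reduce to 0 modulo the current basis, so we have a Gröbner basis.
Inter-reduce: drop elements whose leading term is divisible by another's, tail-reduce, and make monic.
Reduced Gröbner basis: {x - \tfrac{6}{5}y - \tfrac{6}{5}, y^{2} + \tfrac{58}{27}y + \tfrac{31}{27}}.

Buchberger on the second generating set:
h_1 = 63xy + 104x - 38y - 38, LT = xy.
h_2 = -63xy - 89x + 20y + 20, LT = xy.

S(h_1,h_2): lcm = xy. S = \tfrac{5}{21}x - \tfrac{2}{7}y - \tfrac{2}{7}.
  leading term x: no divisor's leading term divides it; move \tfrac{5}{21}x to the remainder.
  leading term y: no divisor's leading term divides it; move -\tfrac{2}{7}y to the remainder.
  leading term 1: no divisor's leading term divides it; move -\tfrac{2}{7} to the remainder.
  remainder \tfrac{5}{21}x - \tfrac{2}{7}y - \tfrac{2}{7} ≠ 0; add k_3 = \tfrac{5}{21}x - \tfrac{2}{7}y - \tfrac{2}{7} to the basis.

S(h_1,k_3): lcm = xy. S = \tfrac{104}{63}x + \tfrac{6}{5}y^{2} + \tfrac{188}{315}y - \tfrac{38}{63}.
  leading term x: subtract (\tfrac{104}{15})·k_3 from \tfrac{104}{63}x + \tfrac{6}{5}y^{2} + \tfrac{188}{315}y - \tfrac{38}{63} → \tfrac{6}{5}y^{2} + \tfrac{116}{45}y + \tfrac{62}{45}
  leading term y^{2}: no divisor's leading term divides it; move \tfrac{6}{5}y^{2} to the remainder.
  leading term y: no divisor's leading term divides it; move \tfrac{116}{45}y to the remainder.
  leading term 1: no divisor's leading term divides it; move \tfrac{62}{45} to the remainder.
  remainder \tfrac{6}{5}y^{2} + \tfrac{116}{45}y + \tfrac{62}{45} ≠ 0; add k_4 = \tfrac{6}{5}y^{2} + \tfrac{116}{45}y + \tfrac{62}{45} to the basis.

The other S-polynomials (S(h_2,k_3), S(h_1,k_4), S(h_2,k_4), S(k_3,k_4)) all reduce to 0 modulo the current basis, so we have a Gröbner basis.
Inter-reduce: drop elements whose leading term is divisible by another's, tail-reduce, and make monic.
Reduced Gröbner basis: {x - \tfrac{6}{5}y - \tfrac{6}{5}, y^{2} + \tfrac{58}{27}y + \tfrac{31}{27}}.

The two bases agree; hence the ideals are identical.

Yes, the ideals are equal.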